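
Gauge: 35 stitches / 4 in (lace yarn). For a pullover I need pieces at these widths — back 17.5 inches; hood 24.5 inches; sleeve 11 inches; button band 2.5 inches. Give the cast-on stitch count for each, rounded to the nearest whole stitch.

back 153; hood 214; sleeve 96; button band 22.

Rate = 35/4 = 8.75 sts per in.
back: 17.5 × 8.75 = 153.12 → 153.
hood: 24.5 × 8.75 = 214.38 → 214.
sleeve: 11 × 8.75 = 96.25 → 96.
button band: 2.5 × 8.75 = 21.88 → 22.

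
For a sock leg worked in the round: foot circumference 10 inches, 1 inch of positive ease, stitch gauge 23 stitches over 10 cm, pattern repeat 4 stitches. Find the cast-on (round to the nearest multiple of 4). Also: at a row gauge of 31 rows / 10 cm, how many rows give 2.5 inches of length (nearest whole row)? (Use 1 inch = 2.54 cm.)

Finished = 10 + 1 = 11 inches.
11 inches × 2.54 = 27.94 cm.
23/10 = 2.3 sts per cm; 27.94 × 2.3 = 64.26 sts.
Nearest multiple of 4 → 64.
2.5 inches = 6.35 cm; × 3.1 = 19.68 → 20 rows.

Cast on 64 stitches; work 20 rows.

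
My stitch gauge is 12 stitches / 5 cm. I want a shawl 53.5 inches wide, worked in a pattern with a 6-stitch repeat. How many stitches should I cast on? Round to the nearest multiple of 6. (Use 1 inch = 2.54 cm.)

53.5 in = 53.5 × 2.54 = 135.89 cm.
12 / 5 = 2.4 sts/cm.
135.89 × 2.4 = 326.14 sts.
→ 324.

Cast on 324 stitches.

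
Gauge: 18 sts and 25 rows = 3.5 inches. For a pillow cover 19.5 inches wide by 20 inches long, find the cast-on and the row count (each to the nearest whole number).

Cast on 100 stitches and work 143 rows.

Stitch gauge = 18/3.5 = 5.143 sts/in; 19.5 × 5.143 = 100.29 → 100 sts.
Row gauge = 25/3.5 = 7.143 rows/in; 20 × 7.143 = 142.86 → 143 rows.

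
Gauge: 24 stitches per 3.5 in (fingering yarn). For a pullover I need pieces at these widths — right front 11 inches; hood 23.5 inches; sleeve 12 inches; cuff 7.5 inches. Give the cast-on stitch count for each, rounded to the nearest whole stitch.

Rate = 24/3.5 = 6.857 sts per in.
right front: 11 × 6.857 = 75.43 → 75.
hood: 23.5 × 6.857 = 161.14 → 161.
sleeve: 12 × 6.857 = 82.29 → 82.
cuff: 7.5 × 6.857 = 51.43 → 51.

right front 75; hood 161; sleeve 82; cuff 51.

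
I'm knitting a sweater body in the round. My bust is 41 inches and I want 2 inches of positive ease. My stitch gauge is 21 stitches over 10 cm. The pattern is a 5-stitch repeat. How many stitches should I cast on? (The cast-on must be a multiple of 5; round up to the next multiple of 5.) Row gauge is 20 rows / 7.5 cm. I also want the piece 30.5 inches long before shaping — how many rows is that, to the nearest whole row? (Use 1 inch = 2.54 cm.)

Finished = 41 + 2 = 43 inches.
43 inches × 2.54 = 109.22 cm.
21/10 = 2.1 sts per cm; 109.22 × 2.1 = 229.36 sts.
Next multiple of 5 → 230.
30.5 inches = 77.47 cm; × 2.667 = 206.59 → 207 rows.

Cast on 230 stitches; work 207 rows.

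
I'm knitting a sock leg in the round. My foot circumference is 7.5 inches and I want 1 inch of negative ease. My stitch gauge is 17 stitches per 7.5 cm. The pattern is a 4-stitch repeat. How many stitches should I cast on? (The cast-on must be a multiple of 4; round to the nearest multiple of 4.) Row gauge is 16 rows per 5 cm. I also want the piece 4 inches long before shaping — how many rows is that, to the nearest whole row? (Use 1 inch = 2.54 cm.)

Finished = 7.5 − 1 = 6.5 inches.
6.5 inches × 2.54 = 16.51 cm.
17/7.5 = 2.267 sts per cm; 16.51 × 2.267 = 37.42 sts.
Nearest multiple of 4 → 36.
4 inches = 10.16 cm; × 3.2 = 32.51 → 33 rows.

Cast on 36 stitches; work 33 rows.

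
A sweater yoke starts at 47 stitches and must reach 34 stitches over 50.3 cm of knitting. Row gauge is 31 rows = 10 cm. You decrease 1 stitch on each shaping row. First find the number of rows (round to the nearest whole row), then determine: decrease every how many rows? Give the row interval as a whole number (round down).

Decrease every 12th row.

Rows = 50.3 × 3.1 = 155.9 → 156 rows.
Stitches to remove: 13 → 13 shaping rows (at 1 st each).
156 / 13 = 12.00 → every 12 rows.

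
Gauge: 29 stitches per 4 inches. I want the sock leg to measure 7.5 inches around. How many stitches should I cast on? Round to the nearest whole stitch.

Cast on 54 stitches.

29 stitches / 4 in = 7.25 stitches per inch.
7.5 × 7.25 = 54.38 stitches.
Round to nearest → 54.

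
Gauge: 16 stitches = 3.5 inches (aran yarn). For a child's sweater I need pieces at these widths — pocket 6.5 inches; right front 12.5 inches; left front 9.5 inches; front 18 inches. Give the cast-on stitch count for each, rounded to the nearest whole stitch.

Rate = 16/3.5 = 4.571 sts per in.
pocket: 6.5 × 4.571 = 29.71 → 30.
right front: 12.5 × 4.571 = 57.14 → 57.
left front: 9.5 × 4.571 = 43.43 → 43.
front: 18 × 4.571 = 82.29 → 82.

pocket 30; right front 57; left front 43; front 82.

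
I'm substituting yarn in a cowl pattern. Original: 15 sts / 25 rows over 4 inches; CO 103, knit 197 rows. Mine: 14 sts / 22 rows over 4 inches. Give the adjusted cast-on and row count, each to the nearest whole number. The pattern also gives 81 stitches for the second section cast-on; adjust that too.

Cast on 96 stitches; work 173 rows; second section cast-on 76 stitches.

Stitches: 103 × 14/15 = 96.13 → 96.
Rows: 197 × 22/25 = 173.36 → 173.
second section cast-on: 81 × 14/15 = 75.60 → 76.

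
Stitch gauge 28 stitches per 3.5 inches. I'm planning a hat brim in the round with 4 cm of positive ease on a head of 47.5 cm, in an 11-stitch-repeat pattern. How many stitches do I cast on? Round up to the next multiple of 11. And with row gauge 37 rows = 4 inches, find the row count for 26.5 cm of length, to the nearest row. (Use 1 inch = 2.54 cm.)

Cast on 165 stitches; work 97 rows.

Finished = 47.5 + 4 = 51.5 cm.
51.5 cm × 1/2.54 = 20.28 inches.
28/3.5 = 8 sts per in; 20.28 × 8 = 162.20 sts.
Next multiple of 11 → 165.
26.5 cm = 10.43 inches; × 9.25 = 96.51 → 97 rows.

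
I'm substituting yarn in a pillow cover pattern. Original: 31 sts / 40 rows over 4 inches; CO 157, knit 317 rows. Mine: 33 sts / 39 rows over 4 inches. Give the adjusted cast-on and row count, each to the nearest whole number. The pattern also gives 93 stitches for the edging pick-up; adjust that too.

Cast on 167 stitches; work 309 rows; edging pick-up 99 stitches.

Stitches: 157 × 33/31 = 167.13 → 167.
Rows: 317 × 39/40 = 309.07 → 309.
edging pick-up: 93 × 33/31 = 99.00 → 99.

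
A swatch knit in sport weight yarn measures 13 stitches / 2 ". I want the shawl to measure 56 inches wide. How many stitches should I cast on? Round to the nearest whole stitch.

13 stitches / 2 in = 6.5 stitches per inch.
56 × 6.5 = 364.00 stitches.

364 stitches.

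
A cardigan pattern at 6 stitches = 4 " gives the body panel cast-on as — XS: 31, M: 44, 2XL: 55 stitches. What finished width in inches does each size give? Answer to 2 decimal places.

6/4 = 1.5 sts per in.
XS: 31 / 1.5 = 20.667 → 20.67 in.
M: 44 / 1.5 = 29.333 → 29.33 in.
2XL: 55 / 1.5 = 36.667 → 36.67 in.

XS 20.67 inches; M 29.33 inches; 2XL 36.67 inches.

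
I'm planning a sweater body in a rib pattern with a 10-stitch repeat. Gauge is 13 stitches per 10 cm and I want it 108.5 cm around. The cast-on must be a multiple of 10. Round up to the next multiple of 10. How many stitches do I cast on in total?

CO 150 sts.

13 / 10 = 1.3 sts per cm.
108.5 × 1.3 = 141.05 sts.
Next multiple of 10: 150.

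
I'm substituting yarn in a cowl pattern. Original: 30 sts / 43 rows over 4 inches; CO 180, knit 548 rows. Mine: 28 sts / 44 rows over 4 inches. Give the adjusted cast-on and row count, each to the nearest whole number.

Stitches: 180 × 28/30 = 168.00 → 168.
Rows: 548 × 44/43 = 560.74 → 561.

Cast on 168 stitches; work 561 rows.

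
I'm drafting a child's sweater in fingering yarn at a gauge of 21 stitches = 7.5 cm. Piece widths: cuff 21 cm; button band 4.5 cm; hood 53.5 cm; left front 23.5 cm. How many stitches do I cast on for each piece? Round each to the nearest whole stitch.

Rate = 21/7.5 = 2.8 sts per cm.
cuff: 21 × 2.8 = 58.80 → 59.
button band: 4.5 × 2.8 = 12.60 → 13.
hood: 53.5 × 2.8 = 149.80 → 150.
left front: 23.5 × 2.8 = 65.80 → 66.

cuff 59; button band 13; hood 150; left front 66.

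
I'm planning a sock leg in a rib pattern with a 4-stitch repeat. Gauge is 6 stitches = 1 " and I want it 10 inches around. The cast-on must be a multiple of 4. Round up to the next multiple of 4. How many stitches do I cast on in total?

6 / 1 = 6 sts per inch.
10 × 6 = 60.00 sts.
Next multiple of 4: 60.

Cast on 60 stitches.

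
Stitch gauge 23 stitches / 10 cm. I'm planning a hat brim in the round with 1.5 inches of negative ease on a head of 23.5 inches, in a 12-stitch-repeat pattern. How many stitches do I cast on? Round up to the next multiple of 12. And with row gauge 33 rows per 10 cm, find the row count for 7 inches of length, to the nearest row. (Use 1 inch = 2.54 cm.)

Finished = 23.5 − 1.5 = 22 inches.
22 inches × 2.54 = 55.88 cm.
23/10 = 2.3 sts per cm; 55.88 × 2.3 = 128.52 sts.
Next multiple of 12 → 132.
7 inches = 17.78 cm; × 3.3 = 58.67 → 59 rows.

Cast on 132 stitches; work 59 rows.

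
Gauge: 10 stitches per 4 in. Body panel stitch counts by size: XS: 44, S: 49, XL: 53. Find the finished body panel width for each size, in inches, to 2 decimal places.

10/4 = 2.5 sts per in.
XS: 44 / 2.5 = 17.600 → 17.60 in.
S: 49 / 2.5 = 19.600 → 19.60 in.
XL: 53 / 2.5 = 21.200 → 21.20 in.

XS 17.60 inches; S 19.60 inches; XL 21.20 inches.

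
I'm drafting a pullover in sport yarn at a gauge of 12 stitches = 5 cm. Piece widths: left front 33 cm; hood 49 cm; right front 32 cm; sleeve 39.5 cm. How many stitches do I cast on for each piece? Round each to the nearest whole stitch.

left front 79; hood 118; right front 77; sleeve 95.

Rate = 12/5 = 2.4 sts per cm.
left front: 33 × 2.4 = 79.20 → 79.
hood: 49 × 2.4 = 117.60 → 118.
right front: 32 × 2.4 = 76.80 → 77.
sleeve: 39.5 × 2.4 = 94.80 → 95.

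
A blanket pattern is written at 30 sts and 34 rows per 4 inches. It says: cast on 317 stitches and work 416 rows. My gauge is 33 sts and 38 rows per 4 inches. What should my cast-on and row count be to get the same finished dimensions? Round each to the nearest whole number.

Cast on 349 stitches; work 465 rows.

Stitches: 317 × 33/30 = 348.70 → 349.
Rows: 416 × 38/34 = 464.94 → 465.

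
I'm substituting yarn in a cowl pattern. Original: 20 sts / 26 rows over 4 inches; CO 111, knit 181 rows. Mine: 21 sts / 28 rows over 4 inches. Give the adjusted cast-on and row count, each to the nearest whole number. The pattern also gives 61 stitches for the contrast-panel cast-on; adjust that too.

Stitches: 111 × 21/20 = 116.55 → 117.
Rows: 181 × 28/26 = 194.92 → 195.
contrast-panel cast-on: 61 × 21/20 = 64.05 → 64.

Cast on 117 stitches; work 195 rows; contrast-panel cast-on 64 stitches.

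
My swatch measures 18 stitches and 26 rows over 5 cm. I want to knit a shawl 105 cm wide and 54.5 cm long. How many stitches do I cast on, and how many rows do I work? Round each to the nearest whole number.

Stitch gauge = 18/5 = 3.6 sts/cm; 105 × 3.6 = 378.00 → 378 sts.
Row gauge = 26/5 = 5.2 rows/cm; 54.5 × 5.2 = 283.40 → 283 rows.

Cast on 378 stitches and work 283 rows.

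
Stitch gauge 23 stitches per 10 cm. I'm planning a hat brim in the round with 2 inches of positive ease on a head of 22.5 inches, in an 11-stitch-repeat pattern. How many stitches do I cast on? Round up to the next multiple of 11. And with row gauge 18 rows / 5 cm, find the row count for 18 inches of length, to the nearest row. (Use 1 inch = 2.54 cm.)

Cast on 154 stitches; work 165 rows.

Finished = 22.5 + 2 = 24.5 inches.
24.5 inches × 2.54 = 62.23 cm.
23/10 = 2.3 sts per cm; 62.23 × 2.3 = 143.13 sts.
Next multiple of 11 → 154.
18 inches = 45.72 cm; × 3.6 = 164.59 → 165 rows.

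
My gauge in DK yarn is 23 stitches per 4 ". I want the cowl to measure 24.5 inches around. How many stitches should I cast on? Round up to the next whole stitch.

23 stitches / 4 in = 5.75 stitches per inch.
24.5 × 5.75 = 140.88 stitches.
Round up → 141.

141 stitches.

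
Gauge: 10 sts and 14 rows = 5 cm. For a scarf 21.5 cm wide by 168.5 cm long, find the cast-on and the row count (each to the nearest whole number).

Cast on 43 stitches and work 472 rows.

Stitch gauge = 10/5 = 2 sts/cm; 21.5 × 2 = 43.00 → 43 sts.
Row gauge = 14/5 = 2.8 rows/cm; 168.5 × 2.8 = 471.80 → 472 rows.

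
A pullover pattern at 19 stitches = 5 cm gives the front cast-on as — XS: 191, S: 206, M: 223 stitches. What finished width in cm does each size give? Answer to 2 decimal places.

19/5 = 3.8 sts per cm.
XS: 191 / 3.8 = 50.263 → 50.26 cm.
S: 206 / 3.8 = 54.211 → 54.21 cm.
M: 223 / 3.8 = 58.684 → 58.68 cm.

XS 50.26 cm; S 54.21 cm; M 58.68 cm.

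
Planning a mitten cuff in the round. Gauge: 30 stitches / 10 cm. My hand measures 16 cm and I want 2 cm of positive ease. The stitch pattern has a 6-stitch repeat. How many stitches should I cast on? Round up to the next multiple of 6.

54 stitches.

Finished = 16 + 2 = 18 cm.
30 / 10 = 3 sts/cm.
18 × 3 = 54.00 sts.
Next multiple of 6: 54.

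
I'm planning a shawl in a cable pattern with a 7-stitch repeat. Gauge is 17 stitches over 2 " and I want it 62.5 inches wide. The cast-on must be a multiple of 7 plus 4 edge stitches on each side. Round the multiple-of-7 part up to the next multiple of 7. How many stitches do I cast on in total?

17 / 2 = 8.5 sts per inch.
62.5 × 8.5 = 531.25 sts.
Less 8 edge sts → 523.25 for the repeat.
Next multiple of 7: 525.
Add back 8 edge sts → 533.

CO 533 sts.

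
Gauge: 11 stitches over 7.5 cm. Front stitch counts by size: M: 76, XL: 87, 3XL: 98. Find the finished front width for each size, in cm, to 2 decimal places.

M 51.82 cm; XL 59.32 cm; 3XL 66.82 cm.

11/7.5 = 1.467 sts per cm.
M: 76 / 1.467 = 51.818 → 51.82 cm.
XL: 87 / 1.467 = 59.318 → 59.32 cm.
3XL: 98 / 1.467 = 66.818 → 66.82 cm.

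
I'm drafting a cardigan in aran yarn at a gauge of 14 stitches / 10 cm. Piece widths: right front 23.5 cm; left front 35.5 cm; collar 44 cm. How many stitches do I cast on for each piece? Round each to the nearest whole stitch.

right front 33; left front 50; collar 62.

Rate = 14/10 = 1.4 sts per cm.
right front: 23.5 × 1.4 = 32.90 → 33.
left front: 35.5 × 1.4 = 49.70 → 50.
collar: 44 × 1.4 = 61.60 → 62.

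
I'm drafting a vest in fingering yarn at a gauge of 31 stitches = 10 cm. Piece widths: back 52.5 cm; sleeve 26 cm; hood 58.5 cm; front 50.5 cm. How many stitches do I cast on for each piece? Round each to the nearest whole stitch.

back 163; sleeve 81; hood 181; front 157.

Rate = 31/10 = 3.1 sts per cm.
back: 52.5 × 3.1 = 162.75 → 163.
sleeve: 26 × 3.1 = 80.60 → 81.
hood: 58.5 × 3.1 = 181.35 → 181.
front: 50.5 × 3.1 = 156.55 → 157.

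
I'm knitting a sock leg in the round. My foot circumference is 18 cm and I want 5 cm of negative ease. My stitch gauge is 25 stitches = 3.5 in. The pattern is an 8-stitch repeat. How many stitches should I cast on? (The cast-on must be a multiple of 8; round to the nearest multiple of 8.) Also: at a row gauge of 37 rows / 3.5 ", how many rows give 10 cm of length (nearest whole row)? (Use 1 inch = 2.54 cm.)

Finished = 18 − 5 = 13 cm.
13 cm × 1/2.54 = 5.12 inches.
25/3.5 = 7.143 sts per in; 5.12 × 7.143 = 36.56 sts.
Nearest multiple of 8 → 40.
10 cm = 3.94 inches; × 10.571 = 41.62 → 42 rows.

Cast on 40 stitches; work 42 rows.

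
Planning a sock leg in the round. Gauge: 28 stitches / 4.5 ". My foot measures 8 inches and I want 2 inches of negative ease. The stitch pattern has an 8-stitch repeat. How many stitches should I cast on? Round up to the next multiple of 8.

Finished = 8 − 2 = 6 inches.
28 / 4.5 = 6.222 sts/in.
6 × 6.222 = 37.33 sts.
Next multiple of 8: 40.

Cast on 40 stitches.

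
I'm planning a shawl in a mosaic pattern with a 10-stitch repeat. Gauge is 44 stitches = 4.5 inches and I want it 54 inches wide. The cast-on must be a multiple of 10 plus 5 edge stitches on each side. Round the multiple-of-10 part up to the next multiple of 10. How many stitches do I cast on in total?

CO 530 sts.

44 / 4.5 = 9.778 sts per inch.
54 × 9.778 = 528.00 sts.
Less 10 edge sts → 518.00 for the repeat.
Next multiple of 10: 520.
Add back 10 edge sts → 530.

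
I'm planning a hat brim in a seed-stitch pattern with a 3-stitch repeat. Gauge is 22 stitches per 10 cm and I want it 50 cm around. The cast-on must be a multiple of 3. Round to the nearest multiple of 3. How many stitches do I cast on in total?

22 / 10 = 2.2 sts per cm.
50 × 2.2 = 110.00 sts.
Nearest multiple of 3: 111.

CO 111 sts.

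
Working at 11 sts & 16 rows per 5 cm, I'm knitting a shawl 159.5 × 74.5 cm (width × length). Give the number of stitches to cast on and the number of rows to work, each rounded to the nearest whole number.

Stitch gauge = 11/5 = 2.2 sts/cm; 159.5 × 2.2 = 350.90 → 351 sts.
Row gauge = 16/5 = 3.2 rows/cm; 74.5 × 3.2 = 238.40 → 238 rows.

Cast on 351 stitches and work 238 rows.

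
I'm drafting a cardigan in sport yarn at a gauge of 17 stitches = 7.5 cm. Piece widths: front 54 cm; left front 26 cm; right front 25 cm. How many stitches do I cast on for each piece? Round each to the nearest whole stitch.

Rate = 17/7.5 = 2.267 sts per cm.
front: 54 × 2.267 = 122.40 → 122.
left front: 26 × 2.267 = 58.93 → 59.
right front: 25 × 2.267 = 56.67 → 57.

front 122; left front 59; right front 57.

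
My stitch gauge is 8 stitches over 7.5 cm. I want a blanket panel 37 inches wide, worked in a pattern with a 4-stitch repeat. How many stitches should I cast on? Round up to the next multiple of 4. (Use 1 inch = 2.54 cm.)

37 in = 37 × 2.54 = 93.98 cm.
8 / 7.5 = 1.067 sts/cm.
93.98 × 1.067 = 100.25 sts.
→ 104.

104 stitches.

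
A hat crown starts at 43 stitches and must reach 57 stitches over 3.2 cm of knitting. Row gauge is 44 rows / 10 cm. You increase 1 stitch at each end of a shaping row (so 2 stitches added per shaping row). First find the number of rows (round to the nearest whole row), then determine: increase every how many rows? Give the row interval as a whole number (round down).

Rows = 3.2 × 4.4 = 14.1 → 14 rows.
Stitches to add: 14 → 7 shaping rows (at 2 st each).
14 / 7 = 2.00 → every 2 rows.

Increase every 2nd row.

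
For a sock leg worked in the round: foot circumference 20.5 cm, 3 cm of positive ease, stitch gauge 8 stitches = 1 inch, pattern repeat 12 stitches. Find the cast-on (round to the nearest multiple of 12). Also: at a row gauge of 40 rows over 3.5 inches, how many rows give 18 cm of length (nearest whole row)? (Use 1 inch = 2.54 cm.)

Cast on 72 stitches; work 81 rows.

Finished = 20.5 + 3 = 23.5 cm.
23.5 cm × 1/2.54 = 9.25 inches.
8/1 = 8 sts per in; 9.25 × 8 = 74.02 sts.
Nearest multiple of 12 → 72.
18 cm = 7.09 inches; × 11.429 = 80.99 → 81 rows.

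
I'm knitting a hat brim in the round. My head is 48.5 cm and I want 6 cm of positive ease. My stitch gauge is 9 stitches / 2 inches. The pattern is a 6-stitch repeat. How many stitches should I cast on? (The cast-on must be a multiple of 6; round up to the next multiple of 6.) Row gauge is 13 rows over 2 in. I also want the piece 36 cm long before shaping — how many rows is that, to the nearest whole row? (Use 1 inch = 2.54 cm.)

Cast on 102 stitches; work 92 rows.

Finished = 48.5 + 6 = 54.5 cm.
54.5 cm × 1/2.54 = 21.46 inches.
9/2 = 4.5 sts per in; 21.46 × 4.5 = 96.56 sts.
Next multiple of 6 → 102.
36 cm = 14.17 inches; × 6.5 = 92.13 → 92 rows.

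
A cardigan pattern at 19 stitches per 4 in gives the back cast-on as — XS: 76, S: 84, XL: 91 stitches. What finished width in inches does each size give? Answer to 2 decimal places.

XS 16.00 inches; S 17.68 inches; XL 19.16 inches.

19/4 = 4.75 sts per in.
XS: 76 / 4.75 = 16.000 → 16.00 in.
S: 84 / 4.75 = 17.684 → 17.68 in.
XL: 91 / 4.75 = 19.158 → 19.16 in.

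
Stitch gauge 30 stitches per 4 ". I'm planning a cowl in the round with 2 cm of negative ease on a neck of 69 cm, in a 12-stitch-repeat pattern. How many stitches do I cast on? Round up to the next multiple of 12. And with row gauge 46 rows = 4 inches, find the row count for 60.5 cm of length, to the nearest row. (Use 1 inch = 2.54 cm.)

Finished = 69 − 2 = 67 cm.
67 cm × 1/2.54 = 26.38 inches.
30/4 = 7.5 sts per in; 26.38 × 7.5 = 197.83 sts.
Next multiple of 12 → 204.
60.5 cm = 23.82 inches; × 11.5 = 273.92 → 274 rows.

Cast on 204 stitches; work 274 rows.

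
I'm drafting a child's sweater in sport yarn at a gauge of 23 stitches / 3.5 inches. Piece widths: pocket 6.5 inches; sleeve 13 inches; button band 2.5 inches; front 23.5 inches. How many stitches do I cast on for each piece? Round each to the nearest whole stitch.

pocket 43; sleeve 85; button band 16; front 154.

Rate = 23/3.5 = 6.571 sts per in.
pocket: 6.5 × 6.571 = 42.71 → 43.
sleeve: 13 × 6.571 = 85.43 → 85.
button band: 2.5 × 6.571 = 16.43 → 16.
front: 23.5 × 6.571 = 154.43 → 154.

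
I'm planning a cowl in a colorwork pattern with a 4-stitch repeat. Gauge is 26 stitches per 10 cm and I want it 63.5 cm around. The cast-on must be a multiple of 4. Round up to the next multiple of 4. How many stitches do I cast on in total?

168 stitches.

26 / 10 = 2.6 sts per cm.
63.5 × 2.6 = 165.10 sts.
Next multiple of 4: 168.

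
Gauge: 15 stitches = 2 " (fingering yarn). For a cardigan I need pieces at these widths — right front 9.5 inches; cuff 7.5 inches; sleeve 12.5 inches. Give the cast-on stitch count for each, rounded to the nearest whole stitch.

right front 71; cuff 56; sleeve 94.

Rate = 15/2 = 7.5 sts per in.
right front: 9.5 × 7.5 = 71.25 → 71.
cuff: 7.5 × 7.5 = 56.25 → 56.
sleeve: 12.5 × 7.5 = 93.75 → 94.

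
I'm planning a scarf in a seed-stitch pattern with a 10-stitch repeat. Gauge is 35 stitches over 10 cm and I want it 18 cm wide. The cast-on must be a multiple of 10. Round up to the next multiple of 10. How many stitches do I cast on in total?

35 / 10 = 3.5 sts per cm.
18 × 3.5 = 63.00 sts.
Next multiple of 10: 70.

70 stitches.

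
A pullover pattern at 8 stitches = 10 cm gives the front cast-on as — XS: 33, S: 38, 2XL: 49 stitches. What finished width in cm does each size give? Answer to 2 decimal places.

XS 41.25 cm; S 47.50 cm; 2XL 61.25 cm.

8/10 = 0.8 sts per cm.
XS: 33 / 0.8 = 41.250 → 41.25 cm.
S: 38 / 0.8 = 47.500 → 47.50 cm.
2XL: 49 / 0.8 = 61.250 → 61.25 cm.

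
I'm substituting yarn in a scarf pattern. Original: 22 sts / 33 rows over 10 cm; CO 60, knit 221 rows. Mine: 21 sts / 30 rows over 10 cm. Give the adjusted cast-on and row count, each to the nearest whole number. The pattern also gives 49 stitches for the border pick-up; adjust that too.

Stitches: 60 × 21/22 = 57.27 → 57.
Rows: 221 × 30/33 = 200.91 → 201.
border pick-up: 49 × 21/22 = 46.77 → 47.

Cast on 57 stitches; work 201 rows; border pick-up 47 stitches.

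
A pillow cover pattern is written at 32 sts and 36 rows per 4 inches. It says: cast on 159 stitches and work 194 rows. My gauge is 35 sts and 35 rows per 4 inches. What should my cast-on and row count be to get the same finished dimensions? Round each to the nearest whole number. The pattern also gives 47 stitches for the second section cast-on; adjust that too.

Stitches: 159 × 35/32 = 173.91 → 174.
Rows: 194 × 35/36 = 188.61 → 189.
second section cast-on: 47 × 35/32 = 51.41 → 51.

Cast on 174 stitches; work 189 rows; second section cast-on 51 stitches.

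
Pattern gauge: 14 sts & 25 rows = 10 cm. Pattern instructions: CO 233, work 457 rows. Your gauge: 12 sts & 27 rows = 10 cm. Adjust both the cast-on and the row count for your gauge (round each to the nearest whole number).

Cast on 200 stitches; work 494 rows.

Stitches: 233 × 12/14 = 199.71 → 200.
Rows: 457 × 27/25 = 493.56 → 494.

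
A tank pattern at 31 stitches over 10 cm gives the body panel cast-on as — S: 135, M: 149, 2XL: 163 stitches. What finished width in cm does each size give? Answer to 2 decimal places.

31/10 = 3.1 sts per cm.
S: 135 / 3.1 = 43.548 → 43.55 cm.
M: 149 / 3.1 = 48.065 → 48.06 cm.
2XL: 163 / 3.1 = 52.581 → 52.58 cm.

S 43.55 cm; M 48.06 cm; 2XL 52.58 cm.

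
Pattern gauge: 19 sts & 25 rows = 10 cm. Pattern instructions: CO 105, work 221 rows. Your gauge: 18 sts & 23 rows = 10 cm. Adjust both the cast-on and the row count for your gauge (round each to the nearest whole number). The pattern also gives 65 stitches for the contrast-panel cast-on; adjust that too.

Stitches: 105 × 18/19 = 99.47 → 99.
Rows: 221 × 23/25 = 203.32 → 203.
contrast-panel cast-on: 65 × 18/19 = 61.58 → 62.

Cast on 99 stitches; work 203 rows; contrast-panel cast-on 62 stitches.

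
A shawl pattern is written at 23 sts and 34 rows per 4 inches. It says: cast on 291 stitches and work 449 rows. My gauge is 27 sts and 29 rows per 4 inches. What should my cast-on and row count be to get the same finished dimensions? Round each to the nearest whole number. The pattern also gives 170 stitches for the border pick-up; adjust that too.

Stitches: 291 × 27/23 = 341.61 → 342.
Rows: 449 × 29/34 = 382.97 → 383.
border pick-up: 170 × 27/23 = 199.57 → 200.

Cast on 342 stitches; work 383 rows; border pick-up 200 stitches.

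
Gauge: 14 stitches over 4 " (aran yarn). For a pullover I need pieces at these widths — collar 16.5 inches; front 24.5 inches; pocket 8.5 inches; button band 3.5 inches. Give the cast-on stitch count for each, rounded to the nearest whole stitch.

Rate = 14/4 = 3.5 sts per in.
collar: 16.5 × 3.5 = 57.75 → 58.
front: 24.5 × 3.5 = 85.75 → 86.
pocket: 8.5 × 3.5 = 29.75 → 30.
button band: 3.5 × 3.5 = 12.25 → 12.

collar 58; front 86; pocket 30; button band 12.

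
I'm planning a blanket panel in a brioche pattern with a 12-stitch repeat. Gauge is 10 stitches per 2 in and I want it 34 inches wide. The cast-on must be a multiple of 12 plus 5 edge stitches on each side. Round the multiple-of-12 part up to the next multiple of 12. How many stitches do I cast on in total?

10 / 2 = 5 sts per inch.
34 × 5 = 170.00 sts.
Less 10 edge sts → 160.00 for the repeat.
Next multiple of 12: 168.
Add back 10 edge sts → 178.

CO 178 sts.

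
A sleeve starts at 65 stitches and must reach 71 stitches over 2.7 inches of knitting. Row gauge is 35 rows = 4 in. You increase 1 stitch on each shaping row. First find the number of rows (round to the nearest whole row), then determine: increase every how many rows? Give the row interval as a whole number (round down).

Rows = 2.7 × 8.75 = 23.6 → 24 rows.
Stitches to add: 6 → 6 shaping rows (at 1 st each).
24 / 6 = 4.00 → every 4 rows.

Increase every 4th row.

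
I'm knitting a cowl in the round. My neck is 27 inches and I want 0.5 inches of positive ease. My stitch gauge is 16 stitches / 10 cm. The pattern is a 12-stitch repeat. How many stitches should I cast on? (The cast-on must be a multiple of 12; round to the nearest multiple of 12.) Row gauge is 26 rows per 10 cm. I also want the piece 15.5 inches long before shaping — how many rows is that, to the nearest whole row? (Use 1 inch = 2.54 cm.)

Finished = 27 + 0.5 = 27.5 inches.
27.5 inches × 2.54 = 69.85 cm.
16/10 = 1.6 sts per cm; 69.85 × 1.6 = 111.76 sts.
Nearest multiple of 12 → 108.
15.5 inches = 39.37 cm; × 2.6 = 102.36 → 102 rows.

Cast on 108 stitches; work 102 rows.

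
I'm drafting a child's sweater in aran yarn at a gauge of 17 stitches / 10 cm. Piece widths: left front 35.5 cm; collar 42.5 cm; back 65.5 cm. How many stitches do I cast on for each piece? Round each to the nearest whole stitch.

left front 60; collar 72; back 111.

Rate = 17/10 = 1.7 sts per cm.
left front: 35.5 × 1.7 = 60.35 → 60.
collar: 42.5 × 1.7 = 72.25 → 72.
back: 65.5 × 1.7 = 111.35 → 111.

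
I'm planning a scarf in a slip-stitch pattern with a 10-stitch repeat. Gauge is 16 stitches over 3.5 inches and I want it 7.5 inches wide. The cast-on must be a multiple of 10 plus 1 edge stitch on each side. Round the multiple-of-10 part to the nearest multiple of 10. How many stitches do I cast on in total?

32 stitches.

16 / 3.5 = 4.571 sts per inch.
7.5 × 4.571 = 34.29 sts.
Less 2 edge sts → 32.29 for the repeat.
Nearest multiple of 10: 30.
Add back 2 edge sts → 32.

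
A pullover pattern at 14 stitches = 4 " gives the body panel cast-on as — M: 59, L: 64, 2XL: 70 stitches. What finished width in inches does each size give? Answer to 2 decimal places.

M 16.86 inches; L 18.29 inches; 2XL 20.00 inches.

14/4 = 3.5 sts per in.
M: 59 / 3.5 = 16.857 → 16.86 in.
L: 64 / 3.5 = 18.286 → 18.29 in.
2XL: 70 / 3.5 = 20.000 → 20.00 in.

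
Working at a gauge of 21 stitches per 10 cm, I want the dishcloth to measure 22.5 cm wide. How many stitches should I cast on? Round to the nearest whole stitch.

47 stitches.

21 stitches / 10 cm = 2.1 stitches per cm.
22.5 × 2.1 = 47.25 stitches.
Round to nearest → 47.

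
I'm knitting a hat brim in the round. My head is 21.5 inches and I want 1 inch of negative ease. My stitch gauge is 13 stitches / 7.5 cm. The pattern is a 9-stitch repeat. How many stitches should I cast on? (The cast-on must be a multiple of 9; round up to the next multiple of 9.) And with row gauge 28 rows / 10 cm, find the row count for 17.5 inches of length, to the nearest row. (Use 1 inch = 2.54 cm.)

Cast on 99 stitches; work 124 rows.

Finished = 21.5 − 1 = 20.5 inches.
20.5 inches × 2.54 = 52.07 cm.
13/7.5 = 1.733 sts per cm; 52.07 × 1.733 = 90.25 sts.
Next multiple of 9 → 99.
17.5 inches = 44.45 cm; × 2.8 = 124.46 → 124 rows.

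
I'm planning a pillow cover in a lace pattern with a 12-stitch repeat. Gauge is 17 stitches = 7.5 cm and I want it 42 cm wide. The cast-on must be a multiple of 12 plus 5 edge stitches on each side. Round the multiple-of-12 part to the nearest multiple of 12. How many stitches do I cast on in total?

94 stitches.

17 / 7.5 = 2.267 sts per cm.
42 × 2.267 = 95.20 sts.
Less 10 edge sts → 85.20 for the repeat.
Nearest multiple of 12: 84.
Add back 10 edge sts → 94.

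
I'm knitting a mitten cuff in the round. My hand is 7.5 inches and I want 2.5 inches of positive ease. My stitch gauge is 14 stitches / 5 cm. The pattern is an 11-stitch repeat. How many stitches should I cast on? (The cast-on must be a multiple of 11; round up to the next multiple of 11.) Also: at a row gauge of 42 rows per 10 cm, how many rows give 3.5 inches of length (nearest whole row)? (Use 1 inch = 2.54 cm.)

Cast on 77 stitches; work 37 rows.

Finished = 7.5 + 2.5 = 10 inches.
10 inches × 2.54 = 25.40 cm.
14/5 = 2.8 sts per cm; 25.40 × 2.8 = 71.12 sts.
Next multiple of 11 → 77.
3.5 inches = 8.89 cm; × 4.2 = 37.34 → 37 rows.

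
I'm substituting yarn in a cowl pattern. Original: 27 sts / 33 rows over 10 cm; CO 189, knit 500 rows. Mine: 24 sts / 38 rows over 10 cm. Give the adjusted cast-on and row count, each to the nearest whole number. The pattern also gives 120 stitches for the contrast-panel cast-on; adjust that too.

Cast on 168 stitches; work 576 rows; contrast-panel cast-on 107 stitches.

Stitches: 189 × 24/27 = 168.00 → 168.
Rows: 500 × 38/33 = 575.76 → 576.
contrast-panel cast-on: 120 × 24/27 = 106.67 → 107.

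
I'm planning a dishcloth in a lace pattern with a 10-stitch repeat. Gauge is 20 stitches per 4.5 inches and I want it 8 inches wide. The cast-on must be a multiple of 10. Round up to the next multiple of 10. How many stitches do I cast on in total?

40 stitches.

20 / 4.5 = 4.444 sts per inch.
8 × 4.444 = 35.56 sts.
Next multiple of 10: 40.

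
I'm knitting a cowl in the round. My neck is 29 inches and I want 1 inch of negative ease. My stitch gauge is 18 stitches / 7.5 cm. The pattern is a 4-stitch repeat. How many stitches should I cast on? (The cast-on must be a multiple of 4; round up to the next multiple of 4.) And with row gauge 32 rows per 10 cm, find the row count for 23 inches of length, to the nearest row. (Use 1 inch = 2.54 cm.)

Finished = 29 − 1 = 28 inches.
28 inches × 2.54 = 71.12 cm.
18/7.5 = 2.4 sts per cm; 71.12 × 2.4 = 170.69 sts.
Next multiple of 4 → 172.
23 inches = 58.42 cm; × 3.2 = 186.94 → 187 rows.

Cast on 172 stitches; work 187 rows.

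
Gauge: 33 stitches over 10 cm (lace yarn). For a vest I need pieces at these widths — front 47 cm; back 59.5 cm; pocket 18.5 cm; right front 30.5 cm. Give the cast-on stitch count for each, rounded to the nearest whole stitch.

Rate = 33/10 = 3.3 sts per cm.
front: 47 × 3.3 = 155.10 → 155.
back: 59.5 × 3.3 = 196.35 → 196.
pocket: 18.5 × 3.3 = 61.05 → 61.
right front: 30.5 × 3.3 = 100.65 → 101.

front 155; back 196; pocket 61; right front 101.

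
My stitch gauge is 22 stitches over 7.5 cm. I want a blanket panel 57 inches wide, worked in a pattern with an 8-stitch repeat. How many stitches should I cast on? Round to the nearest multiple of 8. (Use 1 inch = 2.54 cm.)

424 stitches.

57 in = 57 × 2.54 = 144.78 cm.
22 / 7.5 = 2.933 sts/cm.
144.78 × 2.933 = 424.69 sts.
→ 424.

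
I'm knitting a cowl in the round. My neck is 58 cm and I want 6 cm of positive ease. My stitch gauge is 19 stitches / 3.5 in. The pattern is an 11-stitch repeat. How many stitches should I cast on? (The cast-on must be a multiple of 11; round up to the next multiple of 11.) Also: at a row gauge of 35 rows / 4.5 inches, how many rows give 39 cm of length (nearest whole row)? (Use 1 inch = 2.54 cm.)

Cast on 143 stitches; work 119 rows.

Finished = 58 + 6 = 64 cm.
64 cm × 1/2.54 = 25.20 inches.
19/3.5 = 5.429 sts per in; 25.20 × 5.429 = 136.78 sts.
Next multiple of 11 → 143.
39 cm = 15.35 inches; × 7.778 = 119.42 → 119 rows.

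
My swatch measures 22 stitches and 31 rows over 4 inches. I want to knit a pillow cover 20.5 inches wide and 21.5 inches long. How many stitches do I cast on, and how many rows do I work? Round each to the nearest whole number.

Cast on 113 stitches and work 167 rows.

Stitch gauge = 22/4 = 5.5 sts/in; 20.5 × 5.5 = 112.75 → 113 sts.
Row gauge = 31/4 = 7.75 rows/in; 21.5 × 7.75 = 166.62 → 167 rows.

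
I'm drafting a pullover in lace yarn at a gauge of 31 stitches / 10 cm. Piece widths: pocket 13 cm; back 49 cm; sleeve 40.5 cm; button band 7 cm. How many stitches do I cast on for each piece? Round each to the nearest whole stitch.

Rate = 31/10 = 3.1 sts per cm.
pocket: 13 × 3.1 = 40.30 → 40.
back: 49 × 3.1 = 151.90 → 152.
sleeve: 40.5 × 3.1 = 125.55 → 126.
button band: 7 × 3.1 = 21.70 → 22.

pocket 40; back 152; sleeve 126; button band 22.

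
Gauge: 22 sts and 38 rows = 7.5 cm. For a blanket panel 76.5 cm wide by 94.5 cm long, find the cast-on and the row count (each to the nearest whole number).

Cast on 224 stitches and work 479 rows.

Stitch gauge = 22/7.5 = 2.933 sts/cm; 76.5 × 2.933 = 224.40 → 224 sts.
Row gauge = 38/7.5 = 5.067 rows/cm; 94.5 × 5.067 = 478.80 → 479 rows.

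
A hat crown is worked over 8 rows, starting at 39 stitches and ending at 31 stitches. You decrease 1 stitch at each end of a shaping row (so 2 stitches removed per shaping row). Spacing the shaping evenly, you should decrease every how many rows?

Decrease every 2nd row.

Stitches to remove: |31 − 39| = 8.
Shaping rows needed: 8 / 2 = 4.
8 rows / 4 = every 2 rows.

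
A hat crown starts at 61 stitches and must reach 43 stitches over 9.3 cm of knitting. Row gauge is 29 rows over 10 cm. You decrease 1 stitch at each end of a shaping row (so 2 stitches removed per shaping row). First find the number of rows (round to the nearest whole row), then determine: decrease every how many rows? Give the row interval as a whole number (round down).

Decrease every 3rd row.

Rows = 9.3 × 2.9 = 27.0 → 27 rows.
Stitches to remove: 18 → 9 shaping rows (at 2 st each).
27 / 9 = 3.00 → every 3 rows.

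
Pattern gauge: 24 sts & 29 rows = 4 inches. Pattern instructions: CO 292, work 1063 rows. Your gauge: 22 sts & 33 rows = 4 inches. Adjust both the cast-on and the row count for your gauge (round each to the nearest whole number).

Stitches: 292 × 22/24 = 267.67 → 268.
Rows: 1063 × 33/29 = 1209.62 → 1210.

Cast on 268 stitches; work 1210 rows.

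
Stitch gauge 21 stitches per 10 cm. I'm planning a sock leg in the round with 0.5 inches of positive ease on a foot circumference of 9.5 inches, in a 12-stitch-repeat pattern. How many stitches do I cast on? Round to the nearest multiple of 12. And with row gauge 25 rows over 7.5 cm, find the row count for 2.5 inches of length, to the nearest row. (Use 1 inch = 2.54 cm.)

Cast on 48 stitches; work 21 rows.

Finished = 9.5 + 0.5 = 10 inches.
10 inches × 2.54 = 25.40 cm.
21/10 = 2.1 sts per cm; 25.40 × 2.1 = 53.34 sts.
Nearest multiple of 12 → 48.
2.5 inches = 6.35 cm; × 3.333 = 21.17 → 21 rows.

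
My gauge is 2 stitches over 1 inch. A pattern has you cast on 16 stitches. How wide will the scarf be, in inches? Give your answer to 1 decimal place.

2 stitches / 1 inch = 2 stitches per inch.
16 / 2 = 8.00 inches.

8.0 inches.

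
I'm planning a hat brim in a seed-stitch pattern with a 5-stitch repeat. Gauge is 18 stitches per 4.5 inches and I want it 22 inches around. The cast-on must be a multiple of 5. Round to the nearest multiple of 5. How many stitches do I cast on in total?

Cast on 90 stitches.

18 / 4.5 = 4 sts per inch.
22 × 4 = 88.00 sts.
Nearest multiple of 5: 90.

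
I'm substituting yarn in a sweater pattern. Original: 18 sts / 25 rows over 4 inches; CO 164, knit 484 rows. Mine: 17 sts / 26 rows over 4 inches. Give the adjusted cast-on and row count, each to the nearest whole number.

Cast on 155 stitches; work 503 rows.

Stitches: 164 × 17/18 = 154.89 → 155.
Rows: 484 × 26/25 = 503.36 → 503.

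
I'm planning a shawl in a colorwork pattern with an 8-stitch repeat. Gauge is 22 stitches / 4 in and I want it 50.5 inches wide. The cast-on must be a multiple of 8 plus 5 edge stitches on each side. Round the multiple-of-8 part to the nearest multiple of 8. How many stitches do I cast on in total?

22 / 4 = 5.5 sts per inch.
50.5 × 5.5 = 277.75 sts.
Less 10 edge sts → 267.75 for the repeat.
Nearest multiple of 8: 264.
Add back 10 edge sts → 274.

274 stitches.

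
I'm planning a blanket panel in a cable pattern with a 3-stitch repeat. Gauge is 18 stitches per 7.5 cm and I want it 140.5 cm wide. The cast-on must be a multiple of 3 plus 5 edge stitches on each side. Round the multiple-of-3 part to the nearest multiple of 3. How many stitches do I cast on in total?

CO 337 sts.

18 / 7.5 = 2.4 sts per cm.
140.5 × 2.4 = 337.20 sts.
Less 10 edge sts → 327.20 for the repeat.
Nearest multiple of 3: 327.
Add back 10 edge sts → 337.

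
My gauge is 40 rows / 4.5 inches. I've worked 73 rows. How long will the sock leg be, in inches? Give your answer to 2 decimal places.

8.21 inches.

40 rows / 4.5 inch = 8.889 rows per inch.
73 / 8.889 = 8.213 inches.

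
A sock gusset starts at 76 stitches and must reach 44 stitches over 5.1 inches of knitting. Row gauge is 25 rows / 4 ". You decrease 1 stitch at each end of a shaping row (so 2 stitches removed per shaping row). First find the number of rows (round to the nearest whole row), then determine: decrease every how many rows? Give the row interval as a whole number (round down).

Rows = 5.1 × 6.25 = 31.9 → 32 rows.
Stitches to remove: 32 → 16 shaping rows (at 2 st each).
32 / 16 = 2.00 → every 2 rows.

Decrease every 2nd row.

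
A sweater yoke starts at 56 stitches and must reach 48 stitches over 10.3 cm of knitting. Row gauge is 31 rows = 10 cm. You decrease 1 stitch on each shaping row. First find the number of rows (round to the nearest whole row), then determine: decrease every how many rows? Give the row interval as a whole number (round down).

Rows = 10.3 × 3.1 = 31.9 → 32 rows.
Stitches to remove: 8 → 8 shaping rows (at 1 st each).
32 / 8 = 4.00 → every 4 rows.

Decrease every 4th row.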